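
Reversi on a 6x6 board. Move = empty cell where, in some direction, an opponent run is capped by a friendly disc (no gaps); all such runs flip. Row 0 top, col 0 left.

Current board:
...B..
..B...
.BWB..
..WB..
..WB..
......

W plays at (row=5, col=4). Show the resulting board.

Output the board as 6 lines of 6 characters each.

Place W at (5,4); scan 8 dirs for brackets.
Dir NW: opp run (4,3) capped by W -> flip
Dir N: first cell '.' (not opp) -> no flip
Dir NE: first cell '.' (not opp) -> no flip
Dir W: first cell '.' (not opp) -> no flip
Dir E: first cell '.' (not opp) -> no flip
Dir SW: edge -> no flip
Dir S: edge -> no flip
Dir SE: edge -> no flip
All flips: (4,3)

Answer: ...B..
..B...
.BWB..
..WB..
..WW..
....W.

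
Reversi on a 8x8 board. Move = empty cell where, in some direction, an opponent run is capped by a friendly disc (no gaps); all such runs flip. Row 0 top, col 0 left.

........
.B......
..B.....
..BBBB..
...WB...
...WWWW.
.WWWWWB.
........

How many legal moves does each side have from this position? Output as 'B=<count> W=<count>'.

Answer: B=8 W=10

Derivation:
-- B to move --
(4,2): flips 1 -> legal
(4,5): no bracket -> illegal
(4,6): flips 1 -> legal
(4,7): no bracket -> illegal
(5,0): no bracket -> illegal
(5,1): no bracket -> illegal
(5,2): flips 1 -> legal
(5,7): no bracket -> illegal
(6,0): flips 5 -> legal
(6,7): no bracket -> illegal
(7,0): no bracket -> illegal
(7,1): flips 2 -> legal
(7,2): no bracket -> illegal
(7,3): flips 3 -> legal
(7,4): flips 2 -> legal
(7,5): no bracket -> illegal
(7,6): flips 3 -> legal
B mobility = 8
-- W to move --
(0,0): flips 4 -> legal
(0,1): no bracket -> illegal
(0,2): no bracket -> illegal
(1,0): no bracket -> illegal
(1,2): no bracket -> illegal
(1,3): no bracket -> illegal
(2,0): no bracket -> illegal
(2,1): flips 1 -> legal
(2,3): flips 1 -> legal
(2,4): flips 2 -> legal
(2,5): flips 1 -> legal
(2,6): flips 2 -> legal
(3,1): no bracket -> illegal
(3,6): no bracket -> illegal
(4,1): no bracket -> illegal
(4,2): no bracket -> illegal
(4,5): flips 1 -> legal
(4,6): no bracket -> illegal
(5,7): no bracket -> illegal
(6,7): flips 1 -> legal
(7,5): no bracket -> illegal
(7,6): flips 1 -> legal
(7,7): flips 1 -> legal
W mobility = 10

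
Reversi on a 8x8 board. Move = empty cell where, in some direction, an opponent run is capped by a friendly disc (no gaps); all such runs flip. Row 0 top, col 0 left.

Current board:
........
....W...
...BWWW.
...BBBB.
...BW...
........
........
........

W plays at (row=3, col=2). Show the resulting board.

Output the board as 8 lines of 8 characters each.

Place W at (3,2); scan 8 dirs for brackets.
Dir NW: first cell '.' (not opp) -> no flip
Dir N: first cell '.' (not opp) -> no flip
Dir NE: opp run (2,3) capped by W -> flip
Dir W: first cell '.' (not opp) -> no flip
Dir E: opp run (3,3) (3,4) (3,5) (3,6), next='.' -> no flip
Dir SW: first cell '.' (not opp) -> no flip
Dir S: first cell '.' (not opp) -> no flip
Dir SE: opp run (4,3), next='.' -> no flip
All flips: (2,3)

Answer: ........
....W...
...WWWW.
..WBBBB.
...BW...
........
........
........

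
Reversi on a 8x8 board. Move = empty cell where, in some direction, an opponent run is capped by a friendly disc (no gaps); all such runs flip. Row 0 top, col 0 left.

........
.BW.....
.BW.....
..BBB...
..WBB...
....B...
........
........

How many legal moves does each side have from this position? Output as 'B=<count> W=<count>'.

Answer: B=7 W=7

Derivation:
-- B to move --
(0,1): no bracket -> illegal
(0,2): flips 2 -> legal
(0,3): flips 1 -> legal
(1,3): flips 1 -> legal
(2,3): flips 1 -> legal
(3,1): no bracket -> illegal
(4,1): flips 1 -> legal
(5,1): flips 1 -> legal
(5,2): flips 1 -> legal
(5,3): no bracket -> illegal
B mobility = 7
-- W to move --
(0,0): flips 1 -> legal
(0,1): no bracket -> illegal
(0,2): no bracket -> illegal
(1,0): flips 1 -> legal
(2,0): flips 1 -> legal
(2,3): no bracket -> illegal
(2,4): flips 1 -> legal
(2,5): no bracket -> illegal
(3,0): flips 1 -> legal
(3,1): no bracket -> illegal
(3,5): no bracket -> illegal
(4,1): no bracket -> illegal
(4,5): flips 2 -> legal
(5,2): no bracket -> illegal
(5,3): no bracket -> illegal
(5,5): flips 2 -> legal
(6,3): no bracket -> illegal
(6,4): no bracket -> illegal
(6,5): no bracket -> illegal
W mobility = 7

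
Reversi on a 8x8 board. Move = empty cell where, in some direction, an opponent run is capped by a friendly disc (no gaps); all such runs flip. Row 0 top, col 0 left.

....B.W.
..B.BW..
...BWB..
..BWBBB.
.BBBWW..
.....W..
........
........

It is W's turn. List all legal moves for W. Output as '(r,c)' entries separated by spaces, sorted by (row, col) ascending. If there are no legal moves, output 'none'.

(0,1): flips 3 -> legal
(0,2): no bracket -> illegal
(0,3): no bracket -> illegal
(0,5): no bracket -> illegal
(1,1): no bracket -> illegal
(1,3): flips 2 -> legal
(1,6): no bracket -> illegal
(2,1): no bracket -> illegal
(2,2): flips 1 -> legal
(2,6): flips 2 -> legal
(2,7): flips 1 -> legal
(3,0): no bracket -> illegal
(3,1): flips 1 -> legal
(3,7): flips 3 -> legal
(4,0): flips 3 -> legal
(4,6): flips 1 -> legal
(4,7): no bracket -> illegal
(5,0): no bracket -> illegal
(5,1): flips 1 -> legal
(5,2): no bracket -> illegal
(5,3): flips 1 -> legal
(5,4): no bracket -> illegal

Answer: (0,1) (1,3) (2,2) (2,6) (2,7) (3,1) (3,7) (4,0) (4,6) (5,1) (5,3)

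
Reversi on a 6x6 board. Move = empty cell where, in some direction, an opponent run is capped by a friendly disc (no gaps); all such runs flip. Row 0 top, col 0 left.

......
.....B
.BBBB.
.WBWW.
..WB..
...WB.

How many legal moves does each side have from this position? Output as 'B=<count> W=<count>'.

-- B to move --
(2,0): no bracket -> illegal
(2,5): flips 1 -> legal
(3,0): flips 1 -> legal
(3,5): flips 2 -> legal
(4,0): flips 1 -> legal
(4,1): flips 2 -> legal
(4,4): flips 2 -> legal
(4,5): flips 1 -> legal
(5,1): flips 2 -> legal
(5,2): flips 2 -> legal
B mobility = 9
-- W to move --
(0,4): no bracket -> illegal
(0,5): no bracket -> illegal
(1,0): no bracket -> illegal
(1,1): flips 2 -> legal
(1,2): flips 3 -> legal
(1,3): flips 2 -> legal
(1,4): flips 1 -> legal
(2,0): no bracket -> illegal
(2,5): no bracket -> illegal
(3,0): no bracket -> illegal
(3,5): no bracket -> illegal
(4,1): no bracket -> illegal
(4,4): flips 1 -> legal
(4,5): no bracket -> illegal
(5,2): flips 1 -> legal
(5,5): flips 1 -> legal
W mobility = 7

Answer: B=9 W=7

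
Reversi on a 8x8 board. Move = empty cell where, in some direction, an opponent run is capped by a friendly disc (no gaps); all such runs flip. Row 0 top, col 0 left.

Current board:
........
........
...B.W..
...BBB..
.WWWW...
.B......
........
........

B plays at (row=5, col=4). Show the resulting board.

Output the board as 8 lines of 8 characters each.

Place B at (5,4); scan 8 dirs for brackets.
Dir NW: opp run (4,3), next='.' -> no flip
Dir N: opp run (4,4) capped by B -> flip
Dir NE: first cell '.' (not opp) -> no flip
Dir W: first cell '.' (not opp) -> no flip
Dir E: first cell '.' (not opp) -> no flip
Dir SW: first cell '.' (not opp) -> no flip
Dir S: first cell '.' (not opp) -> no flip
Dir SE: first cell '.' (not opp) -> no flip
All flips: (4,4)

Answer: ........
........
...B.W..
...BBB..
.WWWB...
.B..B...
........
........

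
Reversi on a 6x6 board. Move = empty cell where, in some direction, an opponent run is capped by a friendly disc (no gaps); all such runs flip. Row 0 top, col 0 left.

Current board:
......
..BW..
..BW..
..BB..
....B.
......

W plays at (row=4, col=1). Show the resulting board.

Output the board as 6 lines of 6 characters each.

Answer: ......
..BW..
..BW..
..WB..
.W..B.
......

Derivation:
Place W at (4,1); scan 8 dirs for brackets.
Dir NW: first cell '.' (not opp) -> no flip
Dir N: first cell '.' (not opp) -> no flip
Dir NE: opp run (3,2) capped by W -> flip
Dir W: first cell '.' (not opp) -> no flip
Dir E: first cell '.' (not opp) -> no flip
Dir SW: first cell '.' (not opp) -> no flip
Dir S: first cell '.' (not opp) -> no flip
Dir SE: first cell '.' (not opp) -> no flip
All flips: (3,2)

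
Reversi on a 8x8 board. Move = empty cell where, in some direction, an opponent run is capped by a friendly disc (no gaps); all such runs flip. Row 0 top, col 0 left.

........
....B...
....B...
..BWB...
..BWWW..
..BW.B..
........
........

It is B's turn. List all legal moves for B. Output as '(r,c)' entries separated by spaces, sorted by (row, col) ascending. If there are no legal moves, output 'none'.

(2,2): flips 2 -> legal
(2,3): no bracket -> illegal
(3,5): flips 1 -> legal
(3,6): no bracket -> illegal
(4,6): flips 3 -> legal
(5,4): flips 3 -> legal
(5,6): flips 1 -> legal
(6,2): no bracket -> illegal
(6,3): no bracket -> illegal
(6,4): flips 1 -> legal

Answer: (2,2) (3,5) (4,6) (5,4) (5,6) (6,4)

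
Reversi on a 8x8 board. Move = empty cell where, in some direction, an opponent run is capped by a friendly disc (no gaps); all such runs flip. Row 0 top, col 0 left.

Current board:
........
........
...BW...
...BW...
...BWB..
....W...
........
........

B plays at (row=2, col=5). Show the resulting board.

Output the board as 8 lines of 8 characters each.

Place B at (2,5); scan 8 dirs for brackets.
Dir NW: first cell '.' (not opp) -> no flip
Dir N: first cell '.' (not opp) -> no flip
Dir NE: first cell '.' (not opp) -> no flip
Dir W: opp run (2,4) capped by B -> flip
Dir E: first cell '.' (not opp) -> no flip
Dir SW: opp run (3,4) capped by B -> flip
Dir S: first cell '.' (not opp) -> no flip
Dir SE: first cell '.' (not opp) -> no flip
All flips: (2,4) (3,4)

Answer: ........
........
...BBB..
...BB...
...BWB..
....W...
........
........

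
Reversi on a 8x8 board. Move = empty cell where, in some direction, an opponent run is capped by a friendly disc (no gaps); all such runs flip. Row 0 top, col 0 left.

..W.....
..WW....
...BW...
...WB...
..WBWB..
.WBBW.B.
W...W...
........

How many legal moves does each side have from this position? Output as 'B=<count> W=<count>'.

-- B to move --
(0,1): flips 1 -> legal
(0,3): flips 1 -> legal
(0,4): no bracket -> illegal
(1,1): no bracket -> illegal
(1,4): flips 1 -> legal
(1,5): no bracket -> illegal
(2,1): no bracket -> illegal
(2,2): no bracket -> illegal
(2,5): flips 1 -> legal
(3,1): flips 1 -> legal
(3,2): flips 2 -> legal
(3,5): flips 1 -> legal
(4,0): no bracket -> illegal
(4,1): flips 1 -> legal
(5,0): flips 1 -> legal
(5,5): flips 1 -> legal
(6,1): no bracket -> illegal
(6,2): no bracket -> illegal
(6,3): flips 1 -> legal
(6,5): flips 1 -> legal
(7,0): no bracket -> illegal
(7,1): no bracket -> illegal
(7,3): no bracket -> illegal
(7,4): flips 3 -> legal
(7,5): flips 1 -> legal
B mobility = 14
-- W to move --
(1,4): no bracket -> illegal
(2,2): flips 1 -> legal
(2,5): no bracket -> illegal
(3,2): flips 1 -> legal
(3,5): flips 1 -> legal
(3,6): flips 1 -> legal
(4,1): no bracket -> illegal
(4,6): flips 1 -> legal
(4,7): no bracket -> illegal
(5,5): no bracket -> illegal
(5,7): no bracket -> illegal
(6,1): no bracket -> illegal
(6,2): flips 2 -> legal
(6,3): flips 2 -> legal
(6,5): no bracket -> illegal
(6,6): no bracket -> illegal
(6,7): flips 4 -> legal
W mobility = 8

Answer: B=14 W=8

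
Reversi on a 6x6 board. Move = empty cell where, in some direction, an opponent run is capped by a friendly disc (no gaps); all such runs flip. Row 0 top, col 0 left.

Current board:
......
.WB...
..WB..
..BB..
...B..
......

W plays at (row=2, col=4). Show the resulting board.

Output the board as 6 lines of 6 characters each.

Answer: ......
.WB...
..WWW.
..BB..
...B..
......

Derivation:
Place W at (2,4); scan 8 dirs for brackets.
Dir NW: first cell '.' (not opp) -> no flip
Dir N: first cell '.' (not opp) -> no flip
Dir NE: first cell '.' (not opp) -> no flip
Dir W: opp run (2,3) capped by W -> flip
Dir E: first cell '.' (not opp) -> no flip
Dir SW: opp run (3,3), next='.' -> no flip
Dir S: first cell '.' (not opp) -> no flip
Dir SE: first cell '.' (not opp) -> no flip
All flips: (2,3)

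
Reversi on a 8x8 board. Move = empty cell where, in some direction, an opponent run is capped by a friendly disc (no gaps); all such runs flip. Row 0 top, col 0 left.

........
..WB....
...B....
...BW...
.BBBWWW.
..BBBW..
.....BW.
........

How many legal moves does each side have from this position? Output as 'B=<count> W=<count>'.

Answer: B=10 W=10

Derivation:
-- B to move --
(0,1): flips 1 -> legal
(0,2): no bracket -> illegal
(0,3): no bracket -> illegal
(1,1): flips 1 -> legal
(2,1): no bracket -> illegal
(2,2): no bracket -> illegal
(2,4): flips 2 -> legal
(2,5): flips 1 -> legal
(3,5): flips 4 -> legal
(3,6): flips 1 -> legal
(3,7): no bracket -> illegal
(4,7): flips 3 -> legal
(5,6): flips 3 -> legal
(5,7): no bracket -> illegal
(6,4): no bracket -> illegal
(6,7): flips 1 -> legal
(7,5): no bracket -> illegal
(7,6): no bracket -> illegal
(7,7): flips 3 -> legal
B mobility = 10
-- W to move --
(0,2): no bracket -> illegal
(0,3): no bracket -> illegal
(0,4): no bracket -> illegal
(1,4): flips 1 -> legal
(2,2): flips 1 -> legal
(2,4): no bracket -> illegal
(3,0): no bracket -> illegal
(3,1): no bracket -> illegal
(3,2): flips 1 -> legal
(4,0): flips 3 -> legal
(5,0): no bracket -> illegal
(5,1): flips 3 -> legal
(5,6): no bracket -> illegal
(6,1): flips 2 -> legal
(6,2): flips 1 -> legal
(6,3): flips 1 -> legal
(6,4): flips 2 -> legal
(7,4): no bracket -> illegal
(7,5): flips 1 -> legal
(7,6): no bracket -> illegal
W mobility = 10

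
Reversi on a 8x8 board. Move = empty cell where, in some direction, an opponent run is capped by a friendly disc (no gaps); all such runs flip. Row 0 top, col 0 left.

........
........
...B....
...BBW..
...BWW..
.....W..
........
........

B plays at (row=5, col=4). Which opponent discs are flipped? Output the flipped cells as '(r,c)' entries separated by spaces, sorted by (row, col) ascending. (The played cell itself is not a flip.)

Dir NW: first cell 'B' (not opp) -> no flip
Dir N: opp run (4,4) capped by B -> flip
Dir NE: opp run (4,5), next='.' -> no flip
Dir W: first cell '.' (not opp) -> no flip
Dir E: opp run (5,5), next='.' -> no flip
Dir SW: first cell '.' (not opp) -> no flip
Dir S: first cell '.' (not opp) -> no flip
Dir SE: first cell '.' (not opp) -> no flip

Answer: (4,4)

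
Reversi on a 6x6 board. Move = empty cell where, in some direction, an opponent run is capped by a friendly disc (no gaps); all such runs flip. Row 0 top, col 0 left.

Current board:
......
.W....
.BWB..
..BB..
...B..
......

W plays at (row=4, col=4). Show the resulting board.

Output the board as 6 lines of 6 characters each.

Place W at (4,4); scan 8 dirs for brackets.
Dir NW: opp run (3,3) capped by W -> flip
Dir N: first cell '.' (not opp) -> no flip
Dir NE: first cell '.' (not opp) -> no flip
Dir W: opp run (4,3), next='.' -> no flip
Dir E: first cell '.' (not opp) -> no flip
Dir SW: first cell '.' (not opp) -> no flip
Dir S: first cell '.' (not opp) -> no flip
Dir SE: first cell '.' (not opp) -> no flip
All flips: (3,3)

Answer: ......
.W....
.BWB..
..BW..
...BW.
......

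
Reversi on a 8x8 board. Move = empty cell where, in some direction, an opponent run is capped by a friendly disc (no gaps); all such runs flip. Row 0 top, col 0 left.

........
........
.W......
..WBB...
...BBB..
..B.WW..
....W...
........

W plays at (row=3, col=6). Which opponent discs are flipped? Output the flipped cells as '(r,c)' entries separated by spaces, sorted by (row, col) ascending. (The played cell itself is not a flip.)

Dir NW: first cell '.' (not opp) -> no flip
Dir N: first cell '.' (not opp) -> no flip
Dir NE: first cell '.' (not opp) -> no flip
Dir W: first cell '.' (not opp) -> no flip
Dir E: first cell '.' (not opp) -> no flip
Dir SW: opp run (4,5) capped by W -> flip
Dir S: first cell '.' (not opp) -> no flip
Dir SE: first cell '.' (not opp) -> no flip

Answer: (4,5)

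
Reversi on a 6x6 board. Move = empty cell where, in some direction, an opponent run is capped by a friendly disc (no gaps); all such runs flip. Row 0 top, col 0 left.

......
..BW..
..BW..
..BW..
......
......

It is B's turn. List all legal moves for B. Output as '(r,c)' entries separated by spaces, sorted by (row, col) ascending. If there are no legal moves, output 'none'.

Answer: (0,4) (1,4) (2,4) (3,4) (4,4)

Derivation:
(0,2): no bracket -> illegal
(0,3): no bracket -> illegal
(0,4): flips 1 -> legal
(1,4): flips 2 -> legal
(2,4): flips 1 -> legal
(3,4): flips 2 -> legal
(4,2): no bracket -> illegal
(4,3): no bracket -> illegal
(4,4): flips 1 -> legal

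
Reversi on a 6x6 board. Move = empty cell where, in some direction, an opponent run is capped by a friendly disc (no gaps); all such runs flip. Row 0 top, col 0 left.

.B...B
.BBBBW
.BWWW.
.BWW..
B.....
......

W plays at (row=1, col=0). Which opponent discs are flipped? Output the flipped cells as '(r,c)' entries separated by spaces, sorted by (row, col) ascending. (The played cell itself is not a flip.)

Dir NW: edge -> no flip
Dir N: first cell '.' (not opp) -> no flip
Dir NE: opp run (0,1), next=edge -> no flip
Dir W: edge -> no flip
Dir E: opp run (1,1) (1,2) (1,3) (1,4) capped by W -> flip
Dir SW: edge -> no flip
Dir S: first cell '.' (not opp) -> no flip
Dir SE: opp run (2,1) capped by W -> flip

Answer: (1,1) (1,2) (1,3) (1,4) (2,1)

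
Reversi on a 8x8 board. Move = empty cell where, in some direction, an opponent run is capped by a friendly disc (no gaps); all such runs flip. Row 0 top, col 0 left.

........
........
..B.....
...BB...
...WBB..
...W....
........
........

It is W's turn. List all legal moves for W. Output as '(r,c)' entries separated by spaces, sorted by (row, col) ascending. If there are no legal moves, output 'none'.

(1,1): no bracket -> illegal
(1,2): no bracket -> illegal
(1,3): no bracket -> illegal
(2,1): no bracket -> illegal
(2,3): flips 1 -> legal
(2,4): no bracket -> illegal
(2,5): flips 1 -> legal
(3,1): no bracket -> illegal
(3,2): no bracket -> illegal
(3,5): flips 1 -> legal
(3,6): no bracket -> illegal
(4,2): no bracket -> illegal
(4,6): flips 2 -> legal
(5,4): no bracket -> illegal
(5,5): no bracket -> illegal
(5,6): no bracket -> illegal

Answer: (2,3) (2,5) (3,5) (4,6)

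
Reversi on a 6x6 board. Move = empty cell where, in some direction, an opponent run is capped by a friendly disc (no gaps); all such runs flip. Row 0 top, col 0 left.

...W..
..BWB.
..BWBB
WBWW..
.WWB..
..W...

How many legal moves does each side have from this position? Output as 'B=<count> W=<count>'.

-- B to move --
(0,2): flips 1 -> legal
(0,4): flips 1 -> legal
(2,0): no bracket -> illegal
(2,1): flips 1 -> legal
(3,4): flips 3 -> legal
(4,0): flips 2 -> legal
(4,4): flips 1 -> legal
(5,0): flips 3 -> legal
(5,1): flips 3 -> legal
(5,3): flips 1 -> legal
B mobility = 9
-- W to move --
(0,1): flips 1 -> legal
(0,2): flips 2 -> legal
(0,4): no bracket -> illegal
(0,5): flips 1 -> legal
(1,1): flips 2 -> legal
(1,5): flips 2 -> legal
(2,0): flips 1 -> legal
(2,1): flips 3 -> legal
(3,4): flips 1 -> legal
(3,5): flips 1 -> legal
(4,0): flips 2 -> legal
(4,4): flips 1 -> legal
(5,3): flips 1 -> legal
(5,4): flips 1 -> legal
W mobility = 13

Answer: B=9 W=13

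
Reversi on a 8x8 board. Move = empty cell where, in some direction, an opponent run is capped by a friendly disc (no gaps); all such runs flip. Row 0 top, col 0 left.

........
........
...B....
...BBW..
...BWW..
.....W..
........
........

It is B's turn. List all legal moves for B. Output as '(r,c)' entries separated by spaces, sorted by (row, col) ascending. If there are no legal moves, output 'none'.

(2,4): no bracket -> illegal
(2,5): no bracket -> illegal
(2,6): no bracket -> illegal
(3,6): flips 1 -> legal
(4,6): flips 2 -> legal
(5,3): no bracket -> illegal
(5,4): flips 1 -> legal
(5,6): flips 1 -> legal
(6,4): no bracket -> illegal
(6,5): no bracket -> illegal
(6,6): flips 2 -> legal

Answer: (3,6) (4,6) (5,4) (5,6) (6,6)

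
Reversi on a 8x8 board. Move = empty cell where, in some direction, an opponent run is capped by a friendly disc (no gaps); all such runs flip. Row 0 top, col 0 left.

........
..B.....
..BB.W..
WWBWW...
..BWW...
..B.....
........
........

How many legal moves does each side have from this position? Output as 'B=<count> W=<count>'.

-- B to move --
(1,4): no bracket -> illegal
(1,5): no bracket -> illegal
(1,6): flips 3 -> legal
(2,0): flips 1 -> legal
(2,1): no bracket -> illegal
(2,4): flips 1 -> legal
(2,6): no bracket -> illegal
(3,5): flips 2 -> legal
(3,6): no bracket -> illegal
(4,0): flips 1 -> legal
(4,1): no bracket -> illegal
(4,5): flips 3 -> legal
(5,3): flips 2 -> legal
(5,4): flips 1 -> legal
(5,5): flips 2 -> legal
B mobility = 9
-- W to move --
(0,1): flips 2 -> legal
(0,2): no bracket -> illegal
(0,3): no bracket -> illegal
(1,1): flips 1 -> legal
(1,3): flips 2 -> legal
(1,4): no bracket -> illegal
(2,1): flips 1 -> legal
(2,4): no bracket -> illegal
(4,1): flips 1 -> legal
(5,1): flips 1 -> legal
(5,3): flips 1 -> legal
(6,1): flips 1 -> legal
(6,2): no bracket -> illegal
(6,3): no bracket -> illegal
W mobility = 8

Answer: B=9 W=8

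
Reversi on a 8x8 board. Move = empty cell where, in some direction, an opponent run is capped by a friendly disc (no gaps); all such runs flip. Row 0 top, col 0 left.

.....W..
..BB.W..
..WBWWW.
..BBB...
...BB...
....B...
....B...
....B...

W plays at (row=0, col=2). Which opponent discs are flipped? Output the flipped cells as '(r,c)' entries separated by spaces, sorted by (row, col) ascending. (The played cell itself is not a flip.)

Answer: (1,2) (1,3)

Derivation:
Dir NW: edge -> no flip
Dir N: edge -> no flip
Dir NE: edge -> no flip
Dir W: first cell '.' (not opp) -> no flip
Dir E: first cell '.' (not opp) -> no flip
Dir SW: first cell '.' (not opp) -> no flip
Dir S: opp run (1,2) capped by W -> flip
Dir SE: opp run (1,3) capped by W -> flip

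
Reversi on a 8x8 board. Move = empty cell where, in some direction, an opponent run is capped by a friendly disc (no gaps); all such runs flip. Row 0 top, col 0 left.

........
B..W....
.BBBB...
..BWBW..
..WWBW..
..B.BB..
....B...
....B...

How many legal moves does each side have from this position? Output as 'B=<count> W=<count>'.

Answer: B=11 W=11

Derivation:
-- B to move --
(0,2): flips 1 -> legal
(0,3): flips 1 -> legal
(0,4): flips 1 -> legal
(1,2): no bracket -> illegal
(1,4): no bracket -> illegal
(2,5): flips 2 -> legal
(2,6): flips 1 -> legal
(3,1): no bracket -> illegal
(3,6): flips 2 -> legal
(4,1): flips 2 -> legal
(4,6): flips 2 -> legal
(5,1): flips 2 -> legal
(5,3): flips 2 -> legal
(5,6): flips 1 -> legal
B mobility = 11
-- W to move --
(0,0): no bracket -> illegal
(0,1): no bracket -> illegal
(1,1): flips 1 -> legal
(1,2): flips 4 -> legal
(1,4): no bracket -> illegal
(1,5): flips 1 -> legal
(2,0): no bracket -> illegal
(2,5): flips 1 -> legal
(3,0): no bracket -> illegal
(3,1): flips 2 -> legal
(4,1): no bracket -> illegal
(4,6): no bracket -> illegal
(5,1): no bracket -> illegal
(5,3): flips 1 -> legal
(5,6): no bracket -> illegal
(6,1): flips 1 -> legal
(6,2): flips 1 -> legal
(6,3): flips 1 -> legal
(6,5): flips 2 -> legal
(6,6): flips 2 -> legal
(7,3): no bracket -> illegal
(7,5): no bracket -> illegal
W mobility = 11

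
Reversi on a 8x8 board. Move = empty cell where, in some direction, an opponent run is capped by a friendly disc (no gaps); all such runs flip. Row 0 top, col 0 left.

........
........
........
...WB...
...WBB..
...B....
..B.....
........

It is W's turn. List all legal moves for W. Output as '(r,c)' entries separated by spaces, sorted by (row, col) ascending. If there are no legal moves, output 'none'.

(2,3): no bracket -> illegal
(2,4): no bracket -> illegal
(2,5): flips 1 -> legal
(3,5): flips 1 -> legal
(3,6): no bracket -> illegal
(4,2): no bracket -> illegal
(4,6): flips 2 -> legal
(5,1): no bracket -> illegal
(5,2): no bracket -> illegal
(5,4): no bracket -> illegal
(5,5): flips 1 -> legal
(5,6): no bracket -> illegal
(6,1): no bracket -> illegal
(6,3): flips 1 -> legal
(6,4): no bracket -> illegal
(7,1): no bracket -> illegal
(7,2): no bracket -> illegal
(7,3): no bracket -> illegal

Answer: (2,5) (3,5) (4,6) (5,5) (6,3)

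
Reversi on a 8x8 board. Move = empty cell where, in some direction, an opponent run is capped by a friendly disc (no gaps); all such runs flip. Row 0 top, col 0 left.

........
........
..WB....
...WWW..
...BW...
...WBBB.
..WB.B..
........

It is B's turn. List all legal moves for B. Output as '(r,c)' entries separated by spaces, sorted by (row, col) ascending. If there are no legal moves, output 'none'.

(1,1): flips 3 -> legal
(1,2): no bracket -> illegal
(1,3): no bracket -> illegal
(2,1): flips 1 -> legal
(2,4): flips 2 -> legal
(2,5): flips 1 -> legal
(2,6): no bracket -> illegal
(3,1): no bracket -> illegal
(3,2): no bracket -> illegal
(3,6): no bracket -> illegal
(4,2): no bracket -> illegal
(4,5): flips 2 -> legal
(4,6): no bracket -> illegal
(5,1): no bracket -> illegal
(5,2): flips 1 -> legal
(6,1): flips 1 -> legal
(6,4): no bracket -> illegal
(7,1): no bracket -> illegal
(7,2): no bracket -> illegal
(7,3): no bracket -> illegal

Answer: (1,1) (2,1) (2,4) (2,5) (4,5) (5,2) (6,1)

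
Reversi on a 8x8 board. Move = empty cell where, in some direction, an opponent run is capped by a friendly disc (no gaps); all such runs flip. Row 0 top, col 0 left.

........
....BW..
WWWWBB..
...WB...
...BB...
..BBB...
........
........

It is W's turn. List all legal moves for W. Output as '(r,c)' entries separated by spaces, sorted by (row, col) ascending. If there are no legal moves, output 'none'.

Answer: (0,5) (1,3) (2,6) (3,5) (4,5) (5,5) (6,3)

Derivation:
(0,3): no bracket -> illegal
(0,4): no bracket -> illegal
(0,5): flips 1 -> legal
(1,3): flips 1 -> legal
(1,6): no bracket -> illegal
(2,6): flips 2 -> legal
(3,2): no bracket -> illegal
(3,5): flips 2 -> legal
(3,6): no bracket -> illegal
(4,1): no bracket -> illegal
(4,2): no bracket -> illegal
(4,5): flips 1 -> legal
(5,1): no bracket -> illegal
(5,5): flips 1 -> legal
(6,1): no bracket -> illegal
(6,2): no bracket -> illegal
(6,3): flips 2 -> legal
(6,4): no bracket -> illegal
(6,5): no bracket -> illegal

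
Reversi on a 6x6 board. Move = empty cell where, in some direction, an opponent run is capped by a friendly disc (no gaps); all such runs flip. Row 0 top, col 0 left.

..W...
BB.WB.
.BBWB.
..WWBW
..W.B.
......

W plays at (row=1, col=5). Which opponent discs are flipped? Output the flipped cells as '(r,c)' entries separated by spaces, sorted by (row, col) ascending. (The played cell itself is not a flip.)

Answer: (1,4) (2,4)

Derivation:
Dir NW: first cell '.' (not opp) -> no flip
Dir N: first cell '.' (not opp) -> no flip
Dir NE: edge -> no flip
Dir W: opp run (1,4) capped by W -> flip
Dir E: edge -> no flip
Dir SW: opp run (2,4) capped by W -> flip
Dir S: first cell '.' (not opp) -> no flip
Dir SE: edge -> no flip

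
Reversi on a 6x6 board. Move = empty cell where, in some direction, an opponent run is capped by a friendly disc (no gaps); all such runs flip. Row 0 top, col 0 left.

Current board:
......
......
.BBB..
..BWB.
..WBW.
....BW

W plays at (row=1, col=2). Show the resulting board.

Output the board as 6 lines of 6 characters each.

Place W at (1,2); scan 8 dirs for brackets.
Dir NW: first cell '.' (not opp) -> no flip
Dir N: first cell '.' (not opp) -> no flip
Dir NE: first cell '.' (not opp) -> no flip
Dir W: first cell '.' (not opp) -> no flip
Dir E: first cell '.' (not opp) -> no flip
Dir SW: opp run (2,1), next='.' -> no flip
Dir S: opp run (2,2) (3,2) capped by W -> flip
Dir SE: opp run (2,3) (3,4), next='.' -> no flip
All flips: (2,2) (3,2)

Answer: ......
..W...
.BWB..
..WWB.
..WBW.
....BW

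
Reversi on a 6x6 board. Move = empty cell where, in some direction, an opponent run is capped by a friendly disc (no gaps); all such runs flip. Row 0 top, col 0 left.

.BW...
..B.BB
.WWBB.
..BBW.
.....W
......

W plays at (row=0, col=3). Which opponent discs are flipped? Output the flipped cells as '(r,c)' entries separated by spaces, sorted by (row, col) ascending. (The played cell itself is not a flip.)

Answer: (1,2)

Derivation:
Dir NW: edge -> no flip
Dir N: edge -> no flip
Dir NE: edge -> no flip
Dir W: first cell 'W' (not opp) -> no flip
Dir E: first cell '.' (not opp) -> no flip
Dir SW: opp run (1,2) capped by W -> flip
Dir S: first cell '.' (not opp) -> no flip
Dir SE: opp run (1,4), next='.' -> no flip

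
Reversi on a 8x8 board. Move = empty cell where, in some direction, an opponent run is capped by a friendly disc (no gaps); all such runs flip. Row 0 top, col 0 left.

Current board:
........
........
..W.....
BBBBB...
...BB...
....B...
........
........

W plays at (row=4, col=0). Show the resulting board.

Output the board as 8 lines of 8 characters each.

Place W at (4,0); scan 8 dirs for brackets.
Dir NW: edge -> no flip
Dir N: opp run (3,0), next='.' -> no flip
Dir NE: opp run (3,1) capped by W -> flip
Dir W: edge -> no flip
Dir E: first cell '.' (not opp) -> no flip
Dir SW: edge -> no flip
Dir S: first cell '.' (not opp) -> no flip
Dir SE: first cell '.' (not opp) -> no flip
All flips: (3,1)

Answer: ........
........
..W.....
BWBBB...
W..BB...
....B...
........
........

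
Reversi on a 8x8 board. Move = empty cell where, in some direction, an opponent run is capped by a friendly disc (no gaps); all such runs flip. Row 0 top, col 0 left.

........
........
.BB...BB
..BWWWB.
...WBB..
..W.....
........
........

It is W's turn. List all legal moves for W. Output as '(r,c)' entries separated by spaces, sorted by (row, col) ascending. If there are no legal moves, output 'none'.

Answer: (1,0) (1,1) (1,7) (3,1) (3,7) (4,6) (5,3) (5,4) (5,5) (5,6)

Derivation:
(1,0): flips 2 -> legal
(1,1): flips 1 -> legal
(1,2): no bracket -> illegal
(1,3): no bracket -> illegal
(1,5): no bracket -> illegal
(1,6): no bracket -> illegal
(1,7): flips 1 -> legal
(2,0): no bracket -> illegal
(2,3): no bracket -> illegal
(2,5): no bracket -> illegal
(3,0): no bracket -> illegal
(3,1): flips 1 -> legal
(3,7): flips 1 -> legal
(4,1): no bracket -> illegal
(4,2): no bracket -> illegal
(4,6): flips 2 -> legal
(4,7): no bracket -> illegal
(5,3): flips 1 -> legal
(5,4): flips 1 -> legal
(5,5): flips 2 -> legal
(5,6): flips 1 -> legal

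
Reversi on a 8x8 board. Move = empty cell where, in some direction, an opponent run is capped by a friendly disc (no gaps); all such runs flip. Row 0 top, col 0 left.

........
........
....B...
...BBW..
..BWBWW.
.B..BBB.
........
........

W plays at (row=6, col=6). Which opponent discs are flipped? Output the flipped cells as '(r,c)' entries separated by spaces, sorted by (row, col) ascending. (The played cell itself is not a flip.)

Dir NW: opp run (5,5) (4,4) (3,3), next='.' -> no flip
Dir N: opp run (5,6) capped by W -> flip
Dir NE: first cell '.' (not opp) -> no flip
Dir W: first cell '.' (not opp) -> no flip
Dir E: first cell '.' (not opp) -> no flip
Dir SW: first cell '.' (not opp) -> no flip
Dir S: first cell '.' (not opp) -> no flip
Dir SE: first cell '.' (not opp) -> no flip

Answer: (5,6)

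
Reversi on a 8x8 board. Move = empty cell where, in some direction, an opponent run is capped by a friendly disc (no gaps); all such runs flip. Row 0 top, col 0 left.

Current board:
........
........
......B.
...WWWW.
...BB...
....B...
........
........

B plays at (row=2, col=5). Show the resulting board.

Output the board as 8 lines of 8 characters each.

Answer: ........
........
.....BB.
...WBWW.
...BB...
....B...
........
........

Derivation:
Place B at (2,5); scan 8 dirs for brackets.
Dir NW: first cell '.' (not opp) -> no flip
Dir N: first cell '.' (not opp) -> no flip
Dir NE: first cell '.' (not opp) -> no flip
Dir W: first cell '.' (not opp) -> no flip
Dir E: first cell 'B' (not opp) -> no flip
Dir SW: opp run (3,4) capped by B -> flip
Dir S: opp run (3,5), next='.' -> no flip
Dir SE: opp run (3,6), next='.' -> no flip
All flips: (3,4)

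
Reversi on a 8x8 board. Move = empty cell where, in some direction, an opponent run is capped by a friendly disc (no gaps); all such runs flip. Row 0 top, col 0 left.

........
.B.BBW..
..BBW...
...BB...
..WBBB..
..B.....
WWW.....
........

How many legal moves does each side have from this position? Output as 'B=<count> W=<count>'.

-- B to move --
(0,4): no bracket -> illegal
(0,5): no bracket -> illegal
(0,6): flips 2 -> legal
(1,6): flips 1 -> legal
(2,5): flips 1 -> legal
(2,6): no bracket -> illegal
(3,1): no bracket -> illegal
(3,2): flips 1 -> legal
(3,5): flips 1 -> legal
(4,1): flips 1 -> legal
(5,0): no bracket -> illegal
(5,1): flips 1 -> legal
(5,3): no bracket -> illegal
(6,3): no bracket -> illegal
(7,0): flips 1 -> legal
(7,1): no bracket -> illegal
(7,2): flips 1 -> legal
(7,3): no bracket -> illegal
B mobility = 9
-- W to move --
(0,0): no bracket -> illegal
(0,1): no bracket -> illegal
(0,2): flips 1 -> legal
(0,3): no bracket -> illegal
(0,4): flips 1 -> legal
(0,5): no bracket -> illegal
(1,0): no bracket -> illegal
(1,2): flips 2 -> legal
(2,0): no bracket -> illegal
(2,1): flips 2 -> legal
(2,5): flips 3 -> legal
(3,1): no bracket -> illegal
(3,2): no bracket -> illegal
(3,5): no bracket -> illegal
(3,6): no bracket -> illegal
(4,1): no bracket -> illegal
(4,6): flips 3 -> legal
(5,1): no bracket -> illegal
(5,3): no bracket -> illegal
(5,4): flips 2 -> legal
(5,5): no bracket -> illegal
(5,6): no bracket -> illegal
(6,3): no bracket -> illegal
W mobility = 7

Answer: B=9 W=7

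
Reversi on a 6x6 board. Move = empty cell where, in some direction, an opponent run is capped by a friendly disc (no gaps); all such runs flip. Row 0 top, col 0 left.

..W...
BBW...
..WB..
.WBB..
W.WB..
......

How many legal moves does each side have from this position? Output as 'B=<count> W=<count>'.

Answer: B=7 W=5

Derivation:
-- B to move --
(0,1): flips 1 -> legal
(0,3): no bracket -> illegal
(1,3): flips 1 -> legal
(2,0): no bracket -> illegal
(2,1): flips 1 -> legal
(3,0): flips 1 -> legal
(4,1): flips 1 -> legal
(5,0): no bracket -> illegal
(5,1): flips 1 -> legal
(5,2): flips 1 -> legal
(5,3): no bracket -> illegal
B mobility = 7
-- W to move --
(0,0): flips 1 -> legal
(0,1): no bracket -> illegal
(1,3): no bracket -> illegal
(1,4): no bracket -> illegal
(2,0): flips 1 -> legal
(2,1): no bracket -> illegal
(2,4): flips 2 -> legal
(3,4): flips 3 -> legal
(4,1): no bracket -> illegal
(4,4): flips 2 -> legal
(5,2): no bracket -> illegal
(5,3): no bracket -> illegal
(5,4): no bracket -> illegal
W mobility = 5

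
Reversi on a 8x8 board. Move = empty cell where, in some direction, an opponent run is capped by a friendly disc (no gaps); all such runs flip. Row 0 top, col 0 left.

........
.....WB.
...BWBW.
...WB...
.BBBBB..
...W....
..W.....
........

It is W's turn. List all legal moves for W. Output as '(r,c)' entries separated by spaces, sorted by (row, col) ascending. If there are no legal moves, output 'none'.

Answer: (0,6) (1,3) (1,7) (2,2) (3,1) (3,5) (5,1) (5,4) (5,5)

Derivation:
(0,5): no bracket -> illegal
(0,6): flips 1 -> legal
(0,7): no bracket -> illegal
(1,2): no bracket -> illegal
(1,3): flips 1 -> legal
(1,4): no bracket -> illegal
(1,7): flips 1 -> legal
(2,2): flips 1 -> legal
(2,7): no bracket -> illegal
(3,0): no bracket -> illegal
(3,1): flips 1 -> legal
(3,2): no bracket -> illegal
(3,5): flips 3 -> legal
(3,6): no bracket -> illegal
(4,0): no bracket -> illegal
(4,6): no bracket -> illegal
(5,0): no bracket -> illegal
(5,1): flips 1 -> legal
(5,2): no bracket -> illegal
(5,4): flips 2 -> legal
(5,5): flips 1 -> legal
(5,6): no bracket -> illegal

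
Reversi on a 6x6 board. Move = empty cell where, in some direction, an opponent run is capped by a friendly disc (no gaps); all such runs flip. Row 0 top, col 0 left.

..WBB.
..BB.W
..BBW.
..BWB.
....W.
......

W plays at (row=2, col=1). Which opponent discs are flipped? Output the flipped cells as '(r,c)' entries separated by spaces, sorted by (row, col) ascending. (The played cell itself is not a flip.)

Answer: (2,2) (2,3)

Derivation:
Dir NW: first cell '.' (not opp) -> no flip
Dir N: first cell '.' (not opp) -> no flip
Dir NE: opp run (1,2) (0,3), next=edge -> no flip
Dir W: first cell '.' (not opp) -> no flip
Dir E: opp run (2,2) (2,3) capped by W -> flip
Dir SW: first cell '.' (not opp) -> no flip
Dir S: first cell '.' (not opp) -> no flip
Dir SE: opp run (3,2), next='.' -> no flip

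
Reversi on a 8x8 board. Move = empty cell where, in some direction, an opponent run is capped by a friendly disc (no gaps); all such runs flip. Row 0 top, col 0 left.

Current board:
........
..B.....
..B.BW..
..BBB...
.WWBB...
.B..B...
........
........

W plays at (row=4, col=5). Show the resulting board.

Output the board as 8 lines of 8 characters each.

Answer: ........
..B.....
..B.BW..
..BBB...
.WWWWW..
.B..B...
........
........

Derivation:
Place W at (4,5); scan 8 dirs for brackets.
Dir NW: opp run (3,4), next='.' -> no flip
Dir N: first cell '.' (not opp) -> no flip
Dir NE: first cell '.' (not opp) -> no flip
Dir W: opp run (4,4) (4,3) capped by W -> flip
Dir E: first cell '.' (not opp) -> no flip
Dir SW: opp run (5,4), next='.' -> no flip
Dir S: first cell '.' (not opp) -> no flip
Dir SE: first cell '.' (not opp) -> no flip
All flips: (4,3) (4,4)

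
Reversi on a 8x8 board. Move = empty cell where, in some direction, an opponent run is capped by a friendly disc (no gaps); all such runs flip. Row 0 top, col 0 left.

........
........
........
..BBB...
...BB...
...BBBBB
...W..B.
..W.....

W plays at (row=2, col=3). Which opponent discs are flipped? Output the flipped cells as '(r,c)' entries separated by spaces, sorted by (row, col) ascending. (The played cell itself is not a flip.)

Dir NW: first cell '.' (not opp) -> no flip
Dir N: first cell '.' (not opp) -> no flip
Dir NE: first cell '.' (not opp) -> no flip
Dir W: first cell '.' (not opp) -> no flip
Dir E: first cell '.' (not opp) -> no flip
Dir SW: opp run (3,2), next='.' -> no flip
Dir S: opp run (3,3) (4,3) (5,3) capped by W -> flip
Dir SE: opp run (3,4), next='.' -> no flip

Answer: (3,3) (4,3) (5,3)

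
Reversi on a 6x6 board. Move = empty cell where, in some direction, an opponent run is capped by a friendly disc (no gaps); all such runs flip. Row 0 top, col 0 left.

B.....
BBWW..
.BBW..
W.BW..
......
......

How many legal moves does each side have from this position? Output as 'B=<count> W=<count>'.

-- B to move --
(0,1): no bracket -> illegal
(0,2): flips 1 -> legal
(0,3): flips 1 -> legal
(0,4): flips 1 -> legal
(1,4): flips 3 -> legal
(2,0): no bracket -> illegal
(2,4): flips 1 -> legal
(3,1): no bracket -> illegal
(3,4): flips 1 -> legal
(4,0): no bracket -> illegal
(4,1): no bracket -> illegal
(4,2): no bracket -> illegal
(4,3): no bracket -> illegal
(4,4): flips 1 -> legal
B mobility = 7
-- W to move --
(0,1): no bracket -> illegal
(0,2): no bracket -> illegal
(2,0): flips 2 -> legal
(3,1): flips 2 -> legal
(4,1): flips 1 -> legal
(4,2): flips 2 -> legal
(4,3): no bracket -> illegal
W mobility = 4

Answer: B=7 W=4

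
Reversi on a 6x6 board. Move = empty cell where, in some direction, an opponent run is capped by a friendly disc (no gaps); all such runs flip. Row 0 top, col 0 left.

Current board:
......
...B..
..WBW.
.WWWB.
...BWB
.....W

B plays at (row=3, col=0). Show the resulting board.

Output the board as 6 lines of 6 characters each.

Answer: ......
...B..
..WBW.
BBBBB.
...BWB
.....W

Derivation:
Place B at (3,0); scan 8 dirs for brackets.
Dir NW: edge -> no flip
Dir N: first cell '.' (not opp) -> no flip
Dir NE: first cell '.' (not opp) -> no flip
Dir W: edge -> no flip
Dir E: opp run (3,1) (3,2) (3,3) capped by B -> flip
Dir SW: edge -> no flip
Dir S: first cell '.' (not opp) -> no flip
Dir SE: first cell '.' (not opp) -> no flip
All flips: (3,1) (3,2) (3,3)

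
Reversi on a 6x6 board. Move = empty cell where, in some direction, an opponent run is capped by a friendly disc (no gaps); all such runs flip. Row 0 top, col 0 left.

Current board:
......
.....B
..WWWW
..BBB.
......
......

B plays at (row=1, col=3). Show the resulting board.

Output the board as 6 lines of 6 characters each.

Place B at (1,3); scan 8 dirs for brackets.
Dir NW: first cell '.' (not opp) -> no flip
Dir N: first cell '.' (not opp) -> no flip
Dir NE: first cell '.' (not opp) -> no flip
Dir W: first cell '.' (not opp) -> no flip
Dir E: first cell '.' (not opp) -> no flip
Dir SW: opp run (2,2), next='.' -> no flip
Dir S: opp run (2,3) capped by B -> flip
Dir SE: opp run (2,4), next='.' -> no flip
All flips: (2,3)

Answer: ......
...B.B
..WBWW
..BBB.
......
......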